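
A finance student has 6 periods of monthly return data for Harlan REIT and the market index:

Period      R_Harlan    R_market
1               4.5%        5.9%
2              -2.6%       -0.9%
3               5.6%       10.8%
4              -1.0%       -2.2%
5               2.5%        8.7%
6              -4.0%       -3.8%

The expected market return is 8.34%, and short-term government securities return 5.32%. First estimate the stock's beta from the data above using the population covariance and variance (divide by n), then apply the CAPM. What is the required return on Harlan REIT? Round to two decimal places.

Mean R_i = (4.5 − 2.6 + 5.6 − 1.0 + 2.5 − 4.0) / 6 = 0.8333%
Mean R_m = (5.9 − 0.9 + 10.8 − 2.2 + 8.7 − 3.8) / 6 = 3.0833%
Σ(R_i − R̄_i)(R_m − R̄_m) = 113.1033  ⇒  Cov = 113.1033 / 6 = 18.8506
Σ(R_m − R̄_m)² = 190.1883  ⇒  Var(R_m) = 190.1883 / 6 = 31.6981
β = Cov / Var(R_m) = 18.8506 / 31.6981 = 0.5947
MRP = 8.34% − 5.32% = 3.02%
E(R) = R_f + β × MRP = 5.32% + 0.5947 × 3.02% = 7.12%

7.12%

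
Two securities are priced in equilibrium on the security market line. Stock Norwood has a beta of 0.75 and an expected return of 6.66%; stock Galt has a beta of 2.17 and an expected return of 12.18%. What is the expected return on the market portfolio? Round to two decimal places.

Both satisfy E(R) = R_f + β·MRP, so the slope of the SML is
MRP = (12.18% − 6.66%) / (2.17 − 0.75) = 5.52% / 1.42 = 3.8873%
R_f = E(R_Norwood) − β_Norwood·MRP = 6.66% − 0.75 × 3.8873% = 3.7445%
E(R_m) = R_f + MRP = 3.7445% + 3.8873% = 7.63%

7.63%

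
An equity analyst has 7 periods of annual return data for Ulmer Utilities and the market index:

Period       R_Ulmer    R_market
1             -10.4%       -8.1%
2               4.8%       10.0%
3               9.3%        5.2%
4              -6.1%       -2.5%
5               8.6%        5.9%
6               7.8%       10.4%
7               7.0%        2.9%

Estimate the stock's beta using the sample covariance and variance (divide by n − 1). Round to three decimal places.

1.027

Mean R_i = (-10.4 + 4.8 + 9.3 − 6.1 + 8.6 + 7.8 + 7.0) / 7 = 3.0000%
Mean R_m = (-8.1 + 10.0 + 5.2 − 2.5 + 5.9 + 10.4 + 2.9) / 7 = 3.4000%
Σ(R_i − R̄_i)(R_m − R̄_m) = 276.6100  ⇒  Cov = 276.6100 / 6 = 46.1017
Σ(R_m − R̄_m)² = 269.3600  ⇒  Var(R_m) = 269.3600 / 6 = 44.8933
β = Cov / Var(R_m) = 46.1017 / 44.8933 = 1.0269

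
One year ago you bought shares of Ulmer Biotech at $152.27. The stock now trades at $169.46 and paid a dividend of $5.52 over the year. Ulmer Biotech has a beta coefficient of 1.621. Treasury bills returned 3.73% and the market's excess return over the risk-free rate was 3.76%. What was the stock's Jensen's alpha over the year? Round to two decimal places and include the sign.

+5.09%

Realised HPR = (P1 + D1 − P0) / P0 = (169.46 + 5.52 − 152.27) / 152.27 = 22.71 / 152.27 = 14.9143%
CAPM required = R_f + β·MRP = 3.73% + 1.621 × 3.76% = 9.82496%
α = realised − required = 14.9143% − 9.82496% = +5.09%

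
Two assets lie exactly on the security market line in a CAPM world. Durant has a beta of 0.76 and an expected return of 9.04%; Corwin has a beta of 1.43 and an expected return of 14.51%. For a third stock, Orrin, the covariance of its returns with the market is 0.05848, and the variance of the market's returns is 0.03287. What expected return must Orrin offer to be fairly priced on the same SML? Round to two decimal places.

17.36%

MRP = (14.51% − 9.04%) / (1.43 − 0.76) = 8.1642%
R_f = 9.04% − 0.76 × 8.1642% = 2.8352%
β_Orrin = Cov / Var(R_m) = 0.05848 / 0.03287 = 1.7791
E(R_Orrin) = R_f + β × MRP = 2.8352% + 1.7791 × 8.1642% = 17.36%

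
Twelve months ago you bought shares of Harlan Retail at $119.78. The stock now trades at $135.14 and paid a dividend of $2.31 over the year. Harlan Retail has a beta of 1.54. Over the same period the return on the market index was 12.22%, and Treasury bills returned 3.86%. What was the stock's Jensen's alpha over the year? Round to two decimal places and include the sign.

Realised HPR = (P1 + D1 − P0) / P0 = (135.14 + 2.31 − 119.78) / 119.78 = 17.67 / 119.78 = 14.7520%
MRP = 12.22% − 3.86% = 8.36%
CAPM required = R_f + β·MRP = 3.86% + 1.54 × 8.36% = 16.7344%
α = realised − required = 14.7520% − 16.7344% = -1.98%

-1.98%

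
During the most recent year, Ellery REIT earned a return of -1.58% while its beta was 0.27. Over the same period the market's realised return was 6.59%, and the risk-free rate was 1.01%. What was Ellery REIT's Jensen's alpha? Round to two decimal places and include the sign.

Market excess return = 6.59% − 1.01% = 5.58%
CAPM benchmark = R_f + β(R_m − R_f) = 1.01% + 0.27 × 5.58% = 2.5166%
α = actual − benchmark = -1.58% − 2.5166% = -4.10%

-4.10%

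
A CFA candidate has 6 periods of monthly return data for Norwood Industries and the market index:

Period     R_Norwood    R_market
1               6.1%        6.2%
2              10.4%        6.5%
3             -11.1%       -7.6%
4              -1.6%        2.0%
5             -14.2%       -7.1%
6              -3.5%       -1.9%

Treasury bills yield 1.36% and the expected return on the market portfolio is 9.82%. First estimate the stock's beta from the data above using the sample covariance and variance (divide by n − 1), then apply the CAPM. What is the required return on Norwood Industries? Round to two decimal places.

13.87%

Mean R_i = (6.1 + 10.4 − 11.1 − 1.6 − 14.2 − 3.5) / 6 = -2.3167%
Mean R_m = (6.2 + 6.5 − 7.6 + 2.0 − 7.1 − 1.9) / 6 = -0.3167%
Σ(R_i − R̄_i)(R_m − R̄_m) = 289.6483  ⇒  Cov = 289.6483 / 5 = 57.9297
Σ(R_m − R̄_m)² = 195.8683  ⇒  Var(R_m) = 195.8683 / 5 = 39.1737
β = Cov / Var(R_m) = 57.9297 / 39.1737 = 1.4788
MRP = 9.82% − 1.36% = 8.46%
E(R) = R_f + β × MRP = 1.36% + 1.4788 × 8.46% = 13.87%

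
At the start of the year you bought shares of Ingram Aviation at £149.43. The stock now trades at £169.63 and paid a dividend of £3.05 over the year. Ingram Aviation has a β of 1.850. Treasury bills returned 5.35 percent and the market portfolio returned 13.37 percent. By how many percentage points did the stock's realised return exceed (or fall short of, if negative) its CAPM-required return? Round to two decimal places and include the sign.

Realised HPR = (P1 + D1 − P0) / P0 = (169.63 + 3.05 − 149.43) / 149.43 = 23.25 / 149.43 = 15.5591%
MRP = 13.37% − 5.35% = 8.02%
CAPM required = R_f + β·MRP = 5.35% + 1.850 × 8.02% = 20.18700%
α = realised − required = 15.5591% − 20.18700% = -4.63%

-4.63%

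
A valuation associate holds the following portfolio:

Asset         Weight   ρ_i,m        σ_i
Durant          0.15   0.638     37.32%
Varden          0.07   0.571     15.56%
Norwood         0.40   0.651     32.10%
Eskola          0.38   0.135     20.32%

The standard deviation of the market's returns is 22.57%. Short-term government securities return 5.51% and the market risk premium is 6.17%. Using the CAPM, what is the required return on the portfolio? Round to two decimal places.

9.23%

β_Durant = 0.638 × 37.32% / 22.57% = 1.0549
β_Varden = 0.571 × 15.56% / 22.57% = 0.3937
β_Norwood = 0.651 × 32.10% / 22.57% = 0.9259
β_Eskola = 0.135 × 20.32% / 22.57% = 0.1215
β_P = Σ w_i β_i = 0.15×1.0549 + 0.07×0.3937 + 0.40×0.9259 + 0.38×0.1215 = 0.6023
E(R_P) = R_f + β_P × MRP = 5.51% + 0.6023 × 6.17% = 9.23%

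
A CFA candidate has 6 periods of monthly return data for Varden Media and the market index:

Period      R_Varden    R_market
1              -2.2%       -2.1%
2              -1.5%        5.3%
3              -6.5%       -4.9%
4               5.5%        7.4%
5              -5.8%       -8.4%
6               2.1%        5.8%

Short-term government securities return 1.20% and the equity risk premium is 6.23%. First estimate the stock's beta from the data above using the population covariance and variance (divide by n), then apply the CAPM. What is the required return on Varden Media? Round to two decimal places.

5.12%

Mean R_i = (-2.2 − 1.5 − 6.5 + 5.5 − 5.8 + 2.1) / 6 = -1.4000%
Mean R_m = (-2.1 + 5.3 − 4.9 + 7.4 − 8.4 + 5.8) / 6 = 0.5167%
Σ(R_i − R̄_i)(R_m − R̄_m) = 134.4600  ⇒  Cov = 134.4600 / 6 = 22.4100
Σ(R_m − R̄_m)² = 213.8683  ⇒  Var(R_m) = 213.8683 / 6 = 35.6447
β = Cov / Var(R_m) = 22.4100 / 35.6447 = 0.6287
E(R) = R_f + β × MRP = 1.20% + 0.6287 × 6.23% = 5.12%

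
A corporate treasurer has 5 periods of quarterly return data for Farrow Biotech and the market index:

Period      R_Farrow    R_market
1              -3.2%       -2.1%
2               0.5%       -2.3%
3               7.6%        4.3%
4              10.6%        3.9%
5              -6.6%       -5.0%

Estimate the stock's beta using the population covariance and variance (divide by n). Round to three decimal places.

Mean R_i = (-3.2 + 0.5 + 7.6 + 10.6 − 6.6) / 5 = 1.7800%
Mean R_m = (-2.1 − 2.3 + 4.3 + 3.9 − 5.0) / 5 = -0.2400%
Σ(R_i − R̄_i)(R_m − R̄_m) = 114.7260  ⇒  Cov = 114.7260 / 5 = 22.9452
Σ(R_m − R̄_m)² = 68.1120  ⇒  Var(R_m) = 68.1120 / 5 = 13.6224
β = Cov / Var(R_m) = 22.9452 / 13.6224 = 1.6844

1.684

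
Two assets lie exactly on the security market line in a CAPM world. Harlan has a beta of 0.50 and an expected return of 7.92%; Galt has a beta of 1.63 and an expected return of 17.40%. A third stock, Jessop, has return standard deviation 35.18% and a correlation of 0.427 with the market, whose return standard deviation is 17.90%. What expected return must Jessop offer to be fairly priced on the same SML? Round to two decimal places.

10.77%

MRP = (17.40% − 7.92%) / (1.63 − 0.50) = 8.3894%
R_f = 7.92% − 0.50 × 8.3894% = 3.7253%
β_Jessop = ρ·σ_i/σ_m = 0.427 × 35.18 / 17.90 = 0.8392
E(R_Jessop) = R_f + β × MRP = 3.7253% + 0.8392 × 8.3894% = 10.77%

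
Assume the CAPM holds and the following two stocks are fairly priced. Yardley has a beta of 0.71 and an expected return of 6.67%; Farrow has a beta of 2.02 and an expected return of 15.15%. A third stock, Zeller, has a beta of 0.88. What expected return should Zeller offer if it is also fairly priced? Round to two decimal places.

7.77%

MRP (SML slope) = (15.15% − 6.67%) / (2.02 − 0.71) = 8.48% / 1.31 = 6.4733%
R_f (intercept) = 6.67% − 0.71 × 6.4733% = 2.0740%
E(R_Zeller) = R_f + β × MRP = 2.0740% + 0.88 × 6.4733% = 7.77%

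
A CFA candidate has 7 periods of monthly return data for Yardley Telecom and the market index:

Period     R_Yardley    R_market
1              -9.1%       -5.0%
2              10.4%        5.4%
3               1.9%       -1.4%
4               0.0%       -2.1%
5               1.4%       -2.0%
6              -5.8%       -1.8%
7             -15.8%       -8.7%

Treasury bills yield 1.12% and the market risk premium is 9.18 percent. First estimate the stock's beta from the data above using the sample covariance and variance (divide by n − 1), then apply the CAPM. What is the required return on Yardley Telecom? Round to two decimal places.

18.54%

Mean R_i = (-9.1 + 10.4 + 1.9 + 0.0 + 1.4 − 5.8 − 15.8) / 7 = -2.4286%
Mean R_m = (-5.0 + 5.4 − 1.4 − 2.1 − 2.0 − 1.8 − 8.7) / 7 = -2.2286%
Σ(R_i − R̄_i)(R_m − R̄_m) = 206.2143  ⇒  Cov = 206.2143 / 6 = 34.3691
Σ(R_m − R̄_m)² = 108.6943  ⇒  Var(R_m) = 108.6943 / 6 = 18.1157
β = Cov / Var(R_m) = 34.3691 / 18.1157 = 1.8972
E(R) = R_f + β × MRP = 1.12% + 1.8972 × 9.18% = 18.54%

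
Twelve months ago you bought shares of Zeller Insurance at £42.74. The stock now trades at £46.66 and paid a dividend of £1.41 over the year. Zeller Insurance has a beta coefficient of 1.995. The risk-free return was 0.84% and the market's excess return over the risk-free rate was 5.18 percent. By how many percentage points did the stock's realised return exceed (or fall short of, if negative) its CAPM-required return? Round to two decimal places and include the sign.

+1.30%

Realised HPR = (P1 + D1 − P0) / P0 = (46.66 + 1.41 − 42.74) / 42.74 = 5.33 / 42.74 = 12.4708%
CAPM required = R_f + β·MRP = 0.84% + 1.995 × 5.18% = 11.17410%
α = realised − required = 12.4708% − 11.17410% = +1.30%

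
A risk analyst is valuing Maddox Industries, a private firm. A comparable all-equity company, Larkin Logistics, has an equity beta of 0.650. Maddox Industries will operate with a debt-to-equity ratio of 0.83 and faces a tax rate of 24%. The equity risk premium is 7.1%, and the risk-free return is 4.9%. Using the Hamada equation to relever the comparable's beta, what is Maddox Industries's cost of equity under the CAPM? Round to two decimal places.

β_L = β_U × [1 + (1 − t)(D/E)] = 0.650 × [1 + (1 − 0.24) × 0.83]
    = 0.650 × [1 + 0.76 × 0.83] = 0.650 × 1.6308 = 1.0600
E(R) = R_f + β_L × MRP = 4.9% + 1.0600 × 7.1% = 12.43%

12.43%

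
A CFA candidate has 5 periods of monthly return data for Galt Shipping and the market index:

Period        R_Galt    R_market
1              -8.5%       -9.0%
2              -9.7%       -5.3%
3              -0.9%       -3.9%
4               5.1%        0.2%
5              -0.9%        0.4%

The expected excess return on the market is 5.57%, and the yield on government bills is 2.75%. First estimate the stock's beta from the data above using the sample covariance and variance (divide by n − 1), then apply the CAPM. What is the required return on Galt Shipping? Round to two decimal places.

Mean R_i = (-8.5 − 9.7 − 0.9 + 5.1 − 0.9) / 5 = -2.9800%
Mean R_m = (-9.0 − 5.3 − 3.9 + 0.2 + 0.4) / 5 = -3.5200%
Σ(R_i − R̄_i)(R_m − R̄_m) = 79.6320  ⇒  Cov = 79.6320 / 4 = 19.9080
Σ(R_m − R̄_m)² = 62.5480  ⇒  Var(R_m) = 62.5480 / 4 = 15.6370
β = Cov / Var(R_m) = 19.9080 / 15.6370 = 1.2731
E(R) = R_f + β × MRP = 2.75% + 1.2731 × 5.57% = 9.84%

9.84%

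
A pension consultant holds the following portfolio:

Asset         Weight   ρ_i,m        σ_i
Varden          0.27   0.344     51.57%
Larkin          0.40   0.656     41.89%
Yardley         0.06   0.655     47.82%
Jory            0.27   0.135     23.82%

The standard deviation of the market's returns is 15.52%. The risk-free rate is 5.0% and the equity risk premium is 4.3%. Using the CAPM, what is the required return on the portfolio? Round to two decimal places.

10.13%

β_Varden = 0.344 × 51.57% / 15.52% = 1.1430
β_Larkin = 0.656 × 41.89% / 15.52% = 1.7706
β_Yardley = 0.655 × 47.82% / 15.52% = 2.0182
β_Jory = 0.135 × 23.82% / 15.52% = 0.2072
β_P = Σ w_i β_i = 0.27×1.1430 + 0.40×1.7706 + 0.06×2.0182 + 0.27×0.2072 = 1.1939
E(R_P) = R_f + β_P × MRP = 5.0% + 1.1939 × 4.3% = 10.13%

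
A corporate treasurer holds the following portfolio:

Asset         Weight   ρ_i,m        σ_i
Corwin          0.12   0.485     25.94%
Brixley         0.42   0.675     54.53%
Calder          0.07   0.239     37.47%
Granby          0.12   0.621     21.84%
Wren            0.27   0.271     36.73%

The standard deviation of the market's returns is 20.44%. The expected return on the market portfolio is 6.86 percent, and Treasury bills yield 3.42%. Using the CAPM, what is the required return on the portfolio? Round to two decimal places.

7.11%

β_Corwin = 0.485 × 25.94% / 20.44% = 0.6155
β_Brixley = 0.675 × 54.53% / 20.44% = 1.8008
β_Calder = 0.239 × 37.47% / 20.44% = 0.4381
β_Granby = 0.621 × 21.84% / 20.44% = 0.6635
β_Wren = 0.271 × 36.73% / 20.44% = 0.4870
β_P = Σ w_i β_i = 0.12×0.6155 + 0.42×1.8008 + 0.07×0.4381 + 0.12×0.6635 + 0.27×0.4870 = 1.0720
MRP = 6.86% − 3.42% = 3.44%
E(R_P) = R_f + β_P × MRP = 3.42% + 1.0720 × 3.44% = 7.11%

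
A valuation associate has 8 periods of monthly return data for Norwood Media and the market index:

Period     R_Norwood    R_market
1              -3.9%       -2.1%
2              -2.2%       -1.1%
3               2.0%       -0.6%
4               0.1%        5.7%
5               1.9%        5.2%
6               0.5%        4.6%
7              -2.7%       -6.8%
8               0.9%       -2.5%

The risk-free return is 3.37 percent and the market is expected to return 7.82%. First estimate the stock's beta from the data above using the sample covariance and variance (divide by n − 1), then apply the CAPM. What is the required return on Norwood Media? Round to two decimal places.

4.63%

Mean R_i = (-3.9 − 2.2 + 2.0 + 0.1 + 1.9 + 0.5 − 2.7 + 0.9) / 8 = -0.4250%
Mean R_m = (-2.1 − 1.1 − 0.6 + 5.7 + 5.2 + 4.6 − 6.8 − 2.5) / 8 = 0.3000%
Σ(R_i − R̄_i)(R_m − R̄_m) = 39.2900  ⇒  Cov = 39.2900 / 7 = 5.6129
Σ(R_m − R̄_m)² = 138.4400  ⇒  Var(R_m) = 138.4400 / 7 = 19.7771
β = Cov / Var(R_m) = 5.6129 / 19.7771 = 0.2838
MRP = 7.82% − 3.37% = 4.45%
E(R) = R_f + β × MRP = 3.37% + 0.2838 × 4.45% = 4.63%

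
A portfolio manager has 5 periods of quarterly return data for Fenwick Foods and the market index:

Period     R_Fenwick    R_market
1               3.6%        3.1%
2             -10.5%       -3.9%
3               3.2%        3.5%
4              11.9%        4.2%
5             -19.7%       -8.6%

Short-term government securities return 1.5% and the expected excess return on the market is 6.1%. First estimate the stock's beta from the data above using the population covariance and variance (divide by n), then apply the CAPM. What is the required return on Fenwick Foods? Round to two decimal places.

14.78%

Mean R_i = (3.6 − 10.5 + 3.2 + 11.9 − 19.7) / 5 = -2.3000%
Mean R_m = (3.1 − 3.9 + 3.5 + 4.2 − 8.6) / 5 = -0.3400%
Σ(R_i − R̄_i)(R_m − R̄_m) = 278.8000  ⇒  Cov = 278.8000 / 5 = 55.7600
Σ(R_m − R̄_m)² = 128.0920  ⇒  Var(R_m) = 128.0920 / 5 = 25.6184
β = Cov / Var(R_m) = 55.7600 / 25.6184 = 2.1766
E(R) = R_f + β × MRP = 1.5% + 2.1766 × 6.1% = 14.78%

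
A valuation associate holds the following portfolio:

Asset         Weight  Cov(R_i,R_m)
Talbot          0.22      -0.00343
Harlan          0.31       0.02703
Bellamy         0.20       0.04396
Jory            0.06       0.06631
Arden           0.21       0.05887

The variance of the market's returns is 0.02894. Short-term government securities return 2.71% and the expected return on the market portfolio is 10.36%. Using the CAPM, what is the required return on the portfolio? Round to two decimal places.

11.37%

β_Talbot = -0.00343 / 0.02894 = -0.1185
β_Harlan = 0.02703 / 0.02894 = 0.9340
β_Bellamy = 0.04396 / 0.02894 = 1.5190
β_Jory = 0.06631 / 0.02894 = 2.2913
β_Arden = 0.05887 / 0.02894 = 2.0342
β_P = Σ w_i β_i = 0.22×-0.1185 + 0.31×0.9340 + 0.20×1.5190 + 0.06×2.2913 + 0.21×2.0342 = 1.1319
MRP = 10.36% − 2.71% = 7.65%
E(R_P) = R_f + β_P × MRP = 2.71% + 1.1319 × 7.65% = 11.37%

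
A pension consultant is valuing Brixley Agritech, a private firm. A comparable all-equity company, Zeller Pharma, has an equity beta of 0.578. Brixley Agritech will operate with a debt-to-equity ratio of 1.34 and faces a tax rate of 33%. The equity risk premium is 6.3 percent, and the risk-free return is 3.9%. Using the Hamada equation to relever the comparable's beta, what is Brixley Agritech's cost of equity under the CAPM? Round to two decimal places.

10.81%

β_L = β_U × [1 + (1 − t)(D/E)] = 0.578 × [1 + (1 − 0.33) × 1.34]
    = 0.578 × [1 + 0.67 × 1.34] = 0.578 × 1.8978 = 1.0969
E(R) = R_f + β_L × MRP = 3.9% + 1.0969 × 6.3% = 10.81%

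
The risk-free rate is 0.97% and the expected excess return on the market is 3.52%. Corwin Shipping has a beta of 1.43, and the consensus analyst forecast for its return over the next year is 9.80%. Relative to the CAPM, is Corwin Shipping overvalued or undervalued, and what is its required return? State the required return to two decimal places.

Required return = R_f + β·MRP = 0.97% + 1.43 × 3.52% = 6.00%
Forecast 9.80% > required 6.00% → the stock plots above the SML → undervalued.

Undervalued; required return 6.00%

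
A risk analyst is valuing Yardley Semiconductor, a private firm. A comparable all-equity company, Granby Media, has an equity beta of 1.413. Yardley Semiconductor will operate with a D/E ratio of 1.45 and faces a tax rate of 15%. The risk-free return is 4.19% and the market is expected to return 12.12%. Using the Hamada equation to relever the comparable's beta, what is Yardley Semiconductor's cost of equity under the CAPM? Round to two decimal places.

β_L = β_U × [1 + (1 − t)(D/E)] = 1.413 × [1 + (1 − 0.15) × 1.45]
    = 1.413 × [1 + 0.85 × 1.45] = 1.413 × 2.2325 = 3.1545
MRP = 12.12% − 4.19% = 7.93%
E(R) = R_f + β_L × MRP = 4.19% + 3.1545 × 7.93% = 29.21%

29.21%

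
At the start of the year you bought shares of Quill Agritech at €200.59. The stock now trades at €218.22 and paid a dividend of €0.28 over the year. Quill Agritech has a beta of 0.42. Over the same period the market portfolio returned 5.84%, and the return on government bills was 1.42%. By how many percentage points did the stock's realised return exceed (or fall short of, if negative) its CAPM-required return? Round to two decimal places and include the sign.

+5.65%

Realised HPR = (P1 + D1 − P0) / P0 = (218.22 + 0.28 − 200.59) / 200.59 = 17.91 / 200.59 = 8.9287%
MRP = 5.84% − 1.42% = 4.42%
CAPM required = R_f + β·MRP = 1.42% + 0.42 × 4.42% = 3.2764%
α = realised − required = 8.9287% − 3.2764% = +5.65%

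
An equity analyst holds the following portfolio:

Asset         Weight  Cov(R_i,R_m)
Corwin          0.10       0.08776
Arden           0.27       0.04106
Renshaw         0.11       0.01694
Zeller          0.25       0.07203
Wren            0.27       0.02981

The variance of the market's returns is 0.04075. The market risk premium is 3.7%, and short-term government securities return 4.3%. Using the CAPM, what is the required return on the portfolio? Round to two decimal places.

8.64%

β_Corwin = 0.08776 / 0.04075 = 2.1536
β_Arden = 0.04106 / 0.04075 = 1.0076
β_Renshaw = 0.01694 / 0.04075 = 0.4157
β_Zeller = 0.07203 / 0.04075 = 1.7676
β_Wren = 0.02981 / 0.04075 = 0.7315
β_P = Σ w_i β_i = 0.10×2.1536 + 0.27×1.0076 + 0.11×0.4157 + 0.25×1.7676 + 0.27×0.7315 = 1.1725
E(R_P) = R_f + β_P × MRP = 4.3% + 1.1725 × 3.7% = 8.64%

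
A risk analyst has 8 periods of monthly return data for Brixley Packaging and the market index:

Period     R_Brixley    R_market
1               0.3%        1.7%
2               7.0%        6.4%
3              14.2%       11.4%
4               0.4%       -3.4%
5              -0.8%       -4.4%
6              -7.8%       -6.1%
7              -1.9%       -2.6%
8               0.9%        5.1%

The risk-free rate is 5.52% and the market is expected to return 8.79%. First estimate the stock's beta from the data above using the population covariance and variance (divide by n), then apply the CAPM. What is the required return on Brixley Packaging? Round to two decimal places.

Mean R_i = (0.3 + 7.0 + 14.2 + 0.4 − 0.8 − 7.8 − 1.9 + 0.9) / 8 = 1.5375%
Mean R_m = (1.7 + 6.4 + 11.4 − 3.4 − 4.4 − 6.1 − 2.6 + 5.1) / 8 = 1.0125%
Σ(R_i − R̄_i)(R_m − R̄_m) = 254.0063  ⇒  Cov = 254.0063 / 8 = 31.7508
Σ(R_m − R̄_m)² = 266.5088  ⇒  Var(R_m) = 266.5088 / 8 = 33.3136
β = Cov / Var(R_m) = 31.7508 / 33.3136 = 0.9531
MRP = 8.79% − 5.52% = 3.27%
E(R) = R_f + β × MRP = 5.52% + 0.9531 × 3.27% = 8.64%

8.64%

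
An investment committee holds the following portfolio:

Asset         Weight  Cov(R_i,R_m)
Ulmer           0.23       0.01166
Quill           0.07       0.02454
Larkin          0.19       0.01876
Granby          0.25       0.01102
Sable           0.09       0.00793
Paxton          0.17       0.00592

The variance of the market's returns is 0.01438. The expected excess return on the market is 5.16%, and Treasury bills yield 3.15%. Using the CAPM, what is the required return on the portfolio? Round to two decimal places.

β_Ulmer = 0.01166 / 0.01438 = 0.8108
β_Quill = 0.02454 / 0.01438 = 1.7065
β_Larkin = 0.01876 / 0.01438 = 1.3046
β_Granby = 0.01102 / 0.01438 = 0.7663
β_Sable = 0.00793 / 0.01438 = 0.5515
β_Paxton = 0.00592 / 0.01438 = 0.4117
β_P = Σ w_i β_i = 0.23×0.8108 + 0.07×1.7065 + 0.19×1.3046 + 0.25×0.7663 + 0.09×0.5515 + 0.17×0.4117 = 0.8650
E(R_P) = R_f + β_P × MRP = 3.15% + 0.8650 × 5.16% = 7.61%

7.61%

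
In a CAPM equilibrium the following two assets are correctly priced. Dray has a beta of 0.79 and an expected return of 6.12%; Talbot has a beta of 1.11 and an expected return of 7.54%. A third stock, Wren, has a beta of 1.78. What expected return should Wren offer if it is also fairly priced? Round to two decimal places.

10.51%

MRP (SML slope) = (7.54% − 6.12%) / (1.11 − 0.79) = 1.42% / 0.32 = 4.4375%
R_f (intercept) = 6.12% − 0.79 × 4.4375% = 2.6144%
E(R_Wren) = R_f + β × MRP = 2.6144% + 1.78 × 4.4375% = 10.51%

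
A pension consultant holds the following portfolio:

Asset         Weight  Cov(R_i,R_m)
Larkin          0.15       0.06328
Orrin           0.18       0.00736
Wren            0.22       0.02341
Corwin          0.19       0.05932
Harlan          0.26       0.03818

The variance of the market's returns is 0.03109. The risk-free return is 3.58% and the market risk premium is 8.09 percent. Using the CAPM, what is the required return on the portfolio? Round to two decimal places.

β_Larkin = 0.06328 / 0.03109 = 2.0354
β_Orrin = 0.00736 / 0.03109 = 0.2367
β_Wren = 0.02341 / 0.03109 = 0.7530
β_Corwin = 0.05932 / 0.03109 = 1.9080
β_Harlan = 0.03818 / 0.03109 = 1.2280
β_P = Σ w_i β_i = 0.15×2.0354 + 0.18×0.2367 + 0.22×0.7530 + 0.19×1.9080 + 0.26×1.2280 = 1.1954
E(R_P) = R_f + β_P × MRP = 3.58% + 1.1954 × 8.09% = 13.25%

13.25%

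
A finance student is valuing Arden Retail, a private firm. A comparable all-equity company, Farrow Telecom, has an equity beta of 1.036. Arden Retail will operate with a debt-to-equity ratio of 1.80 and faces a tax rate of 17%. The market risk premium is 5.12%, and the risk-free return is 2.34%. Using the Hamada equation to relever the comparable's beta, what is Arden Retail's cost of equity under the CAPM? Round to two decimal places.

15.57%

β_L = β_U × [1 + (1 − t)(D/E)] = 1.036 × [1 + (1 − 0.17) × 1.80]
    = 1.036 × [1 + 0.83 × 1.80] = 1.036 × 2.4940 = 2.5838
E(R) = R_f + β_L × MRP = 2.34% + 2.5838 × 5.12% = 15.57%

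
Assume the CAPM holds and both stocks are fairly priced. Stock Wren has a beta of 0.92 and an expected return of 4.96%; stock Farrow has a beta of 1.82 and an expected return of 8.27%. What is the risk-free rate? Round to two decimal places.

1.58%

Both satisfy E(R) = R_f + β·MRP, so the slope of the SML is
MRP = (8.27% − 4.96%) / (1.82 − 0.92) = 3.31% / 0.90 = 3.6778%
R_f = E(R_Wren) − β_Wren·MRP = 4.96% − 0.92 × 3.6778% = 1.5764%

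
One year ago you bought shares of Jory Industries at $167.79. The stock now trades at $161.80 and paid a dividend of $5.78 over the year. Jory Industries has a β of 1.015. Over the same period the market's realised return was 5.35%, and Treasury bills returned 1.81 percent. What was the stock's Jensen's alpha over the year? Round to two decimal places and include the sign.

-5.53%

Realised HPR = (P1 + D1 − P0) / P0 = (161.80 + 5.78 − 167.79) / 167.79 = -0.21 / 167.79 = -0.1252%
MRP = 5.35% − 1.81% = 3.54%
CAPM required = R_f + β·MRP = 1.81% + 1.015 × 3.54% = 5.40310%
α = realised − required = -0.1252% − 5.40310% = -5.53%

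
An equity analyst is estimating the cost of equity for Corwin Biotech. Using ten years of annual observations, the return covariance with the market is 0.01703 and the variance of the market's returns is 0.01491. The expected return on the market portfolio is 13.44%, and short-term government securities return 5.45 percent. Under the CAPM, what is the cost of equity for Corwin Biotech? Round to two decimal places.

β = Cov(R_i, R_m) / Var(R_m) = 0.01703 / 0.01491 = 1.1422
MRP = 13.44% − 5.45% = 7.99%
E(R) = R_f + β × MRP = 5.45% + 1.1422 × 7.99% = 14.58%

14.58%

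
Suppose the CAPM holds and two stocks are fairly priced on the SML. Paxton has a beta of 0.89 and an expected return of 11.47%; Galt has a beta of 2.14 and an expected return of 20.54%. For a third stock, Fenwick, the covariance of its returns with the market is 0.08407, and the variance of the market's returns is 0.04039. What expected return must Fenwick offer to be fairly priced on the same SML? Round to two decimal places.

20.12%

MRP = (20.54% − 11.47%) / (2.14 − 0.89) = 7.2560%
R_f = 11.47% − 0.89 × 7.2560% = 5.0122%
β_Fenwick = Cov / Var(R_m) = 0.08407 / 0.04039 = 2.0815
E(R_Fenwick) = R_f + β × MRP = 5.0122% + 2.0815 × 7.2560% = 20.12%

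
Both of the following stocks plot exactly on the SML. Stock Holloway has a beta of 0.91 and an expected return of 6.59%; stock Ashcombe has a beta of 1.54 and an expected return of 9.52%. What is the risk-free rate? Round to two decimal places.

2.36%

Both satisfy E(R) = R_f + β·MRP, so the slope of the SML is
MRP = (9.52% − 6.59%) / (1.54 − 0.91) = 2.93% / 0.63 = 4.6508%
R_f = E(R_Holloway) − β_Holloway·MRP = 6.59% − 0.91 × 4.6508% = 2.3578%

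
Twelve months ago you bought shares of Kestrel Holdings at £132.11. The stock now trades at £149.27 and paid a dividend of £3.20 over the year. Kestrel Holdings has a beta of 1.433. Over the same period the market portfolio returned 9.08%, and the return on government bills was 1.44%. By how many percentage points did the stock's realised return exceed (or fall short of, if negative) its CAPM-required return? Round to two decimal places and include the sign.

Realised HPR = (P1 + D1 − P0) / P0 = (149.27 + 3.20 − 132.11) / 132.11 = 20.36 / 132.11 = 15.4114%
MRP = 9.08% − 1.44% = 7.64%
CAPM required = R_f + β·MRP = 1.44% + 1.433 × 7.64% = 12.38812%
α = realised − required = 15.4114% − 12.38812% = +3.02%

+3.02%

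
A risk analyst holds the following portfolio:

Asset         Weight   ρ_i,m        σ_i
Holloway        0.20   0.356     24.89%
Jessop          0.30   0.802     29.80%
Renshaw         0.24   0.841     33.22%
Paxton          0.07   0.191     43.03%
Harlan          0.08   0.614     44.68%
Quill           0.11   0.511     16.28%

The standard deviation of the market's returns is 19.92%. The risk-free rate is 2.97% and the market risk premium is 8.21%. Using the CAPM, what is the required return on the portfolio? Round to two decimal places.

10.94%

β_Holloway = 0.356 × 24.89% / 19.92% = 0.4448
β_Jessop = 0.802 × 29.80% / 19.92% = 1.1998
β_Renshaw = 0.841 × 33.22% / 19.92% = 1.4025
β_Paxton = 0.191 × 43.03% / 19.92% = 0.4126
β_Harlan = 0.614 × 44.68% / 19.92% = 1.3772
β_Quill = 0.511 × 16.28% / 19.92% = 0.4176
β_P = Σ w_i β_i = 0.20×0.4448 + 0.30×1.1998 + 0.24×1.4025 + 0.07×0.4126 + 0.08×1.3772 + 0.11×0.4176 = 0.9705
E(R_P) = R_f + β_P × MRP = 2.97% + 0.9705 × 8.21% = 10.94%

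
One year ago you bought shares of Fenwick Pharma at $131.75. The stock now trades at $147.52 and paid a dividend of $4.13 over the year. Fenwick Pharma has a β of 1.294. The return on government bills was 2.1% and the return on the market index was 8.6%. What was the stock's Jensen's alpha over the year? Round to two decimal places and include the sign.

+4.59%

Realised HPR = (P1 + D1 − P0) / P0 = (147.52 + 4.13 − 131.75) / 131.75 = 19.90 / 131.75 = 15.1044%
MRP = 8.6% − 2.1% = 6.50%
CAPM required = R_f + β·MRP = 2.1% + 1.294 × 6.5% = 10.5110%
α = realised − required = 15.1044% − 10.5110% = +4.59%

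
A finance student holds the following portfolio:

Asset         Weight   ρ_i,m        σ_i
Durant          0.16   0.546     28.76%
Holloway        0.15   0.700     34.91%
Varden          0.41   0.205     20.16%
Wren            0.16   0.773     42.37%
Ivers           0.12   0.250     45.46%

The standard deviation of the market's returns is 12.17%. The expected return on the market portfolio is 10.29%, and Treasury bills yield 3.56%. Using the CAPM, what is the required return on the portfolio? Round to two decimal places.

β_Durant = 0.546 × 28.76% / 12.17% = 1.2903
β_Holloway = 0.700 × 34.91% / 12.17% = 2.0080
β_Varden = 0.205 × 20.16% / 12.17% = 0.3396
β_Wren = 0.773 × 42.37% / 12.17% = 2.6912
β_Ivers = 0.250 × 45.46% / 12.17% = 0.9339
β_P = Σ w_i β_i = 0.16×1.2903 + 0.15×2.0080 + 0.41×0.3396 + 0.16×2.6912 + 0.12×0.9339 = 1.1895
MRP = 10.29% − 3.56% = 6.73%
E(R_P) = R_f + β_P × MRP = 3.56% + 1.1895 × 6.73% = 11.57%

11.57%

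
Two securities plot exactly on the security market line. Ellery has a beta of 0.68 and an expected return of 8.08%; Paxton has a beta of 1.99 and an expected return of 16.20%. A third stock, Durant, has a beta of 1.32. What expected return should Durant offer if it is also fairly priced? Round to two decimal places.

MRP (SML slope) = (16.20% − 8.08%) / (1.99 − 0.68) = 8.12% / 1.31 = 6.1985%
R_f (intercept) = 8.08% − 0.68 × 6.1985% = 3.8650%
E(R_Durant) = R_f + β × MRP = 3.8650% + 1.32 × 6.1985% = 12.05%

12.05%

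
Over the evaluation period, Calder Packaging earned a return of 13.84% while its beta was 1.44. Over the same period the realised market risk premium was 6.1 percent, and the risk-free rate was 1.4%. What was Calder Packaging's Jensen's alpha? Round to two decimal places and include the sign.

CAPM benchmark = R_f + β(R_m − R_f) = 1.4% + 1.44 × 6.1% = 10.1840%
α = actual − benchmark = 13.84% − 10.1840% = +3.66%

+3.66%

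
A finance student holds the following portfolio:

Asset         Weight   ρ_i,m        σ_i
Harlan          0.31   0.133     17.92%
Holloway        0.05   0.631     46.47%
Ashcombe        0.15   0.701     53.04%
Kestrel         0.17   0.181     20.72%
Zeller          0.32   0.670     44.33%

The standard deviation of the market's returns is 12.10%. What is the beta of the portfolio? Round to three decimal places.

β_Harlan = 0.133 × 17.92% / 12.10% = 0.1970
β_Holloway = 0.631 × 46.47% / 12.10% = 2.4234
β_Ashcombe = 0.701 × 53.04% / 12.10% = 3.0728
β_Kestrel = 0.181 × 20.72% / 12.10% = 0.3099
β_Zeller = 0.670 × 44.33% / 12.10% = 2.4546
β_P = Σ w_i β_i = 0.31×0.1970 + 0.05×2.4234 + 0.15×3.0728 + 0.17×0.3099 + 0.32×2.4546 = 1.4813

1.481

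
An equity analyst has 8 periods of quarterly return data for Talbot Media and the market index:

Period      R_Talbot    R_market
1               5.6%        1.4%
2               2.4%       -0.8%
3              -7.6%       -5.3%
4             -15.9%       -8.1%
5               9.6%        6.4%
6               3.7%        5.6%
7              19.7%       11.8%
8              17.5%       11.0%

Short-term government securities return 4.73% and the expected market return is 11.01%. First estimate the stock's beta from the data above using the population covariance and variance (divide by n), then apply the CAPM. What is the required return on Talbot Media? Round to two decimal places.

Mean R_i = (5.6 + 2.4 − 7.6 − 15.9 + 9.6 + 3.7 + 19.7 + 17.5) / 8 = 4.3750%
Mean R_m = (1.4 − 0.8 − 5.3 − 8.1 + 6.4 + 5.6 + 11.8 + 11.0) / 8 = 2.7500%
Σ(R_i − R̄_i)(R_m − R̄_m) = 585.8600  ⇒  Cov = 585.8600 / 8 = 73.2325
Σ(R_m − R̄_m)² = 368.3600  ⇒  Var(R_m) = 368.3600 / 8 = 46.0450
β = Cov / Var(R_m) = 73.2325 / 46.0450 = 1.5905
MRP = 11.01% − 4.73% = 6.28%
E(R) = R_f + β × MRP = 4.73% + 1.5905 × 6.28% = 14.72%

14.72%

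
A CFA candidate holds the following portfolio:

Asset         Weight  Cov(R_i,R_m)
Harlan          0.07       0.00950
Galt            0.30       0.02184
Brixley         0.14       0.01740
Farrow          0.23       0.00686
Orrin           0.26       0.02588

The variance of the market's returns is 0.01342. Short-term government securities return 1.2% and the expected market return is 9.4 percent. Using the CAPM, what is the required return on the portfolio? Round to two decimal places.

β_Harlan = 0.00950 / 0.01342 = 0.7079
β_Galt = 0.02184 / 0.01342 = 1.6274
β_Brixley = 0.01740 / 0.01342 = 1.2966
β_Farrow = 0.00686 / 0.01342 = 0.5112
β_Orrin = 0.02588 / 0.01342 = 1.9285
β_P = Σ w_i β_i = 0.07×0.7079 + 0.30×1.6274 + 0.14×1.2966 + 0.23×0.5112 + 0.26×1.9285 = 1.3383
MRP = 9.4% − 1.2% = 8.20%
E(R_P) = R_f + β_P × MRP = 1.2% + 1.3383 × 8.2% = 12.17%

12.17%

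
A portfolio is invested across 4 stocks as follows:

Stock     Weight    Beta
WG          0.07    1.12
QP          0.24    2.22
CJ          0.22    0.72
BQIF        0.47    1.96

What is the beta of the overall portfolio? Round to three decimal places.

β_P = Σ w_i β_i = 0.07×1.12 + 0.24×2.22 + 0.22×0.72 + 0.47×1.96 = 1.6908

1.691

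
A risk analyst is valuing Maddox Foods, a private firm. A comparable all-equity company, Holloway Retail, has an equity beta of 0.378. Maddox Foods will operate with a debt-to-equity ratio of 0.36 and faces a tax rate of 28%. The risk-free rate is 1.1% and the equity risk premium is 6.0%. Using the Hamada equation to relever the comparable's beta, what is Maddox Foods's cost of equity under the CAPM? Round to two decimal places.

3.96%

β_L = β_U × [1 + (1 − t)(D/E)] = 0.378 × [1 + (1 − 0.28) × 0.36]
    = 0.378 × [1 + 0.72 × 0.36] = 0.378 × 1.2592 = 0.4760
E(R) = R_f + β_L × MRP = 1.1% + 0.4760 × 6.0% = 3.96%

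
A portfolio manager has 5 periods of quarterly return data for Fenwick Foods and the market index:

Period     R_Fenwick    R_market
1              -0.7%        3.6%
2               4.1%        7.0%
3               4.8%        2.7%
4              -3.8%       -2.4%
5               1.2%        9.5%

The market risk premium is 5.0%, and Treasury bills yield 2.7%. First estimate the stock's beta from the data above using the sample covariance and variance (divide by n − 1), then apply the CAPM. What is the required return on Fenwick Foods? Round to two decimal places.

Mean R_i = (-0.7 + 4.1 + 4.8 − 3.8 + 1.2) / 5 = 1.1200%
Mean R_m = (3.6 + 7.0 + 2.7 − 2.4 + 9.5) / 5 = 4.0800%
Σ(R_i − R̄_i)(R_m − R̄_m) = 36.8120  ⇒  Cov = 36.8120 / 4 = 9.2030
Σ(R_m − R̄_m)² = 82.0280  ⇒  Var(R_m) = 82.0280 / 4 = 20.5070
β = Cov / Var(R_m) = 9.2030 / 20.5070 = 0.4488
E(R) = R_f + β × MRP = 2.7% + 0.4488 × 5.0% = 4.94%

4.94%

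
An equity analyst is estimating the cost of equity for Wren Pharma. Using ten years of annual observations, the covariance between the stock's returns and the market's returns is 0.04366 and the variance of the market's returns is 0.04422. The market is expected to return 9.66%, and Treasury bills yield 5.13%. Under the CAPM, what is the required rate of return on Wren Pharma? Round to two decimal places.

β = Cov(R_i, R_m) / Var(R_m) = 0.04366 / 0.04422 = 0.9873
MRP = 9.66% − 5.13% = 4.53%
E(R) = R_f + β × MRP = 5.13% + 0.9873 × 4.53% = 9.60%

9.60%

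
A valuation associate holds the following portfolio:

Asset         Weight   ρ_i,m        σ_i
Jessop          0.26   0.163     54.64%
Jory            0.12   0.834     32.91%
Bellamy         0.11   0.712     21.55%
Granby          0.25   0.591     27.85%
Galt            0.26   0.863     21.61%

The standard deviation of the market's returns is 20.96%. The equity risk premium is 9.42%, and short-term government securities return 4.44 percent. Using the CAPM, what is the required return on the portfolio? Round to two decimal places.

β_Jessop = 0.163 × 54.64% / 20.96% = 0.4249
β_Jory = 0.834 × 32.91% / 20.96% = 1.3095
β_Bellamy = 0.712 × 21.55% / 20.96% = 0.7320
β_Granby = 0.591 × 27.85% / 20.96% = 0.7853
β_Galt = 0.863 × 21.61% / 20.96% = 0.8898
β_P = Σ w_i β_i = 0.26×0.4249 + 0.12×1.3095 + 0.11×0.7320 + 0.25×0.7853 + 0.26×0.8898 = 0.7758
E(R_P) = R_f + β_P × MRP = 4.44% + 0.7758 × 9.42% = 11.75%

11.75%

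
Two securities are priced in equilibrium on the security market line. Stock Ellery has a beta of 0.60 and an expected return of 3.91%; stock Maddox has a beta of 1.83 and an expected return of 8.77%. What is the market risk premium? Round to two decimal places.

Both satisfy E(R) = R_f + β·MRP, so the slope of the SML is
MRP = (8.77% − 3.91%) / (1.83 − 0.60) = 4.86% / 1.23 = 3.9512%

3.95%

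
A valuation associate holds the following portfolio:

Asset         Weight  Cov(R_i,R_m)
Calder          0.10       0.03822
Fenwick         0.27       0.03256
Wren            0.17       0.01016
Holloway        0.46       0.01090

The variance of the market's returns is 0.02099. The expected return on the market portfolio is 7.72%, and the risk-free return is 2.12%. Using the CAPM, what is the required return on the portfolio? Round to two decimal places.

7.28%

β_Calder = 0.03822 / 0.02099 = 1.8209
β_Fenwick = 0.03256 / 0.02099 = 1.5512
β_Wren = 0.01016 / 0.02099 = 0.4840
β_Holloway = 0.01090 / 0.02099 = 0.5193
β_P = Σ w_i β_i = 0.10×1.8209 + 0.27×1.5512 + 0.17×0.4840 + 0.46×0.5193 = 0.9221
MRP = 7.72% − 2.12% = 5.60%
E(R_P) = R_f + β_P × MRP = 2.12% + 0.9221 × 5.60% = 7.28%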